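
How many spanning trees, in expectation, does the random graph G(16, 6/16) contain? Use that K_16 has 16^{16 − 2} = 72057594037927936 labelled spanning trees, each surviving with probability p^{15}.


K_16 has 16^{16 − 2} = 72057594037927936 labelled spanning trees.
For each such spanning tree H, let X_H = 1 if all 15 edges of H are present in G. Then P[X_H = 1] = p^{15} = (3/8)^{15} = 14348907/35184372088832.
By linearity: E[X] = Σ_H E[X_H] = 72057594037927936 · p^{15} = 72057594037927936 · 14348907/35184372088832 = 29386561536.
Numerically: E[X] ≈ 2.94e+10.

E[X] = 72057594037927936 · (3/8)^{15} = 29386561536 ≈ 2.94e+10.


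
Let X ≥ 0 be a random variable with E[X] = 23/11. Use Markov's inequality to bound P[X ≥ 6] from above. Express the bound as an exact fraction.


μ = E[X] = 23/11, a = 6.
Markov: P[X ≥ 6] ≤ μ/a = (23/11)/6 = 23/66.
Numerically: ≈ 0.34848.
(Since a = 6 > μ = 2.09091, the bound 23/66 is < 1 and informative.)

P[X ≥ 6] ≤ 23/66 ≈ 0.34848.


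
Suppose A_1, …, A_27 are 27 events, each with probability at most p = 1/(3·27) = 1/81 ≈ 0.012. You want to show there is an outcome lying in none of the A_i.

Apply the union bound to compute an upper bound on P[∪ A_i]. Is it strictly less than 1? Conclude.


Union bound: P[∪_{i=1}^{27} A_i] ≤ Σ_i P[A_i] ≤ 27·p = 27·(1/81) = 1/3.
Numerically: 1/3 ≈ 0.333.
Is 1/3 < 1? YES.
Since P[∪ A_i] ≤ 1/3 < 1, the complement has P[∩ A_i^c] ≥ 1 − 1/3 = 2/3 > 0, so some outcome avoids every A_i.

27·p = 1/3 ≈ 0.333; existence CERTIFIED by the union bound.


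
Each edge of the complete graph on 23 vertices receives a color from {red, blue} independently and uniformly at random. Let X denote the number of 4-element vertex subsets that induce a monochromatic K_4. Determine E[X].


Let X = Σ_S X_S over the C(23, 4) = 8855 subsets S of size 4, where X_S = 1 if the K_4 on S is monochromatic.
For a fixed S, the K_4 on S has C(4, 2) = 6 edges. P[all 6 edges red] = (1/2)^6, and likewise for blue, so P[monochromatic] = 2·(1/2)^6 = 2^{1 − 6} = 1/32.
Summing: E[X] = C(23, 4) · 2^{1 − 6} = 8855 · 1/32 = 8855/32.
Numerically: E[X] ≈ 276.718750.

E[X] = C(23,4)·2^(1−C(4,2)) = 8855/32 ≈ 276.718750.


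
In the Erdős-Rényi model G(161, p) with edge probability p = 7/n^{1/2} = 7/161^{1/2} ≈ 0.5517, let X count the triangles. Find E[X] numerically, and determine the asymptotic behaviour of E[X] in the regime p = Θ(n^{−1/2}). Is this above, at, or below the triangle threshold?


Number of potential triangles: C(161, 3) = 682640.
Each occurs with probability p³ ≈ (0.5517)³ ≈ 1.679018e-01.
By linearity: E[X] = C(161, 3)·p³ ≈ 682640 · 1.679018e-01 ≈ 114616.4726.
Since α = 1/2 < 1, p = c/n^{1/2} ≫ 1/n is above the triangle threshold p ~ 1/n. Asymptotically E[X] ~ (c³/6)·n^{3(1−α)} = (7³/6)·n^{1.5} → ∞; triangles are abundant w.h.p.

E[X] ≈ 114616.4726; in regime p = Θ(1/n^{1/2}) E[X] diverges (above the triangle threshold p ~ 1/n).


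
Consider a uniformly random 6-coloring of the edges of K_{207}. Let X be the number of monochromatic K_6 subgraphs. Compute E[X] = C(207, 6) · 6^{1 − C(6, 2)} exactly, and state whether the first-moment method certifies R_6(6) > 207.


E[X] = C(207, 6) · 6^{1 − 15} = 101563230237 · 6^{−14} = 101563230237/78364164096.
As a reduced fraction: E[X] = 33854410079/26121388032 ≈ 1.29604.
Is E[X] < 1? NO.
Since E[X] ≥ 1, the first-moment bound is inconclusive at n = 207; it does NOT by itself certify R_6(6) > 207.

E[X] = 33854410079/26121388032 ≈ 1.29604; E[X] ≥ 1; first-moment method inconclusive here.


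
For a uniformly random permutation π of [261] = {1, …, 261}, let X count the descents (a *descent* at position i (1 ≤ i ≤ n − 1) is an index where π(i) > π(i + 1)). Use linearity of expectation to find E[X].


Write X = Σ X_I over i = 1, …, 260, with X_I the indicator of one descent.
There are 260 indicators.
For each fixed i, the pair (π(i), π(i+1)) is a uniformly random ordered pair of distinct values from {1, …, 261}; by symmetry P[π(i) > π(i+1)] = 1/2.
By linearity: E[X] = 260 · (1/2) = (261 − 1) · (1/2) = 130 ≈ 130.0000.

E[X] = 130 = 130.0000.


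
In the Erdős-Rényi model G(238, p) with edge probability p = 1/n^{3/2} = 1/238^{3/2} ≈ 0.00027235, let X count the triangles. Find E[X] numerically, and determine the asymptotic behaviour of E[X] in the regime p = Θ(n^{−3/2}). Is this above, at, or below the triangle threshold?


Number of potential triangles: C(238, 3) = 2218636.
Each occurs with probability p³ ≈ (0.00027235)³ ≈ 2.0202434e-11.
By linearity: E[X] = C(238, 3)·p³ ≈ 2218636 · 2.0202434e-11 ≈ 0.00004.
Since α = 3/2 > 1, p = c/n^{3/2} = o(1/n) is below the triangle threshold p ~ 1/n. Asymptotically E[X] ~ (c³/6)·n^{3(1−α)} = (1³/6)·n^{-1.5} → 0, so by Markov's inequality G has no triangles w.h.p.

E[X] ≈ 0.00004; in regime p = Θ(1/n^{3/2}) E[X] tends to 0 (below the triangle threshold p ~ 1/n).


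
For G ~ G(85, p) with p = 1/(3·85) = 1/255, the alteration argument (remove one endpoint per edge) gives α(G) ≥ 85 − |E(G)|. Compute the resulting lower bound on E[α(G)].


E[|E(G)|] = C(85, 2)·p = 3570 · (1/255) = 14.
E[α(G)] ≥ n − E[|E(G)|] = 85 − 14 = 71.
Numerically: ≈ 71.000.
(This is only a lower bound; the true E[α(G)] may be larger.)

E[α(G)] ≥ 71 ≈ 71.000.


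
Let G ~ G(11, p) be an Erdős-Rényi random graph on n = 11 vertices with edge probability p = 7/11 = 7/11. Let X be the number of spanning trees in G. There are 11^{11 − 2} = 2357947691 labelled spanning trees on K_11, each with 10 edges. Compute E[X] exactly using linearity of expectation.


K_11 has 11^{11 − 2} = 2357947691 labelled spanning trees.
For each such spanning tree H, let X_H = 1 if all 10 edges of H are present in G. Then P[X_H = 1] = p^{10} = (7/11)^{10} = 282475249/25937424601.
Summing the indicators: E[X] = Σ_H E[X_H] = 2357947691 · p^{10} = 2357947691 · 282475249/25937424601 = 282475249/11.
Numerically: E[X] ≈ 2.57e+07.

E[X] = 2357947691 · (7/11)^{10} = 282475249/11 ≈ 2.57e+07.


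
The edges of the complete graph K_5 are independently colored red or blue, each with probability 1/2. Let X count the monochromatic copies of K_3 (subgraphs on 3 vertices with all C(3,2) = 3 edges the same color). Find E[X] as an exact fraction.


Let X = Σ_S X_S over the C(5, 3) = 10 subsets S of size 3, where X_S = 1 if the K_3 on S is monochromatic.
For a fixed S, the K_3 on S has C(3, 2) = 3 edges. P[all 3 edges red] = (1/2)^3, and likewise for blue, so P[monochromatic] = 2·(1/2)^3 = 2^{1 − 3} = 1/4.
By linearity of expectation: E[X] = C(5, 3) · 2^{1 − 3} = 10 · 1/4 = 5/2.
Numerically: E[X] ≈ 2.500000.

E[X] = C(5,3)·2^(1−C(3,2)) = 5/2 ≈ 2.500000.


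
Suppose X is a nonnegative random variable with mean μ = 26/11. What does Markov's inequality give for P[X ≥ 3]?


μ = E[X] = 26/11, a = 3.
Markov: P[X ≥ 3] ≤ μ/a = (26/11)/3 = 26/33.
Numerically: ≈ 0.78788.
(Since a = 3 > μ = 2.36364, the bound 26/33 is < 1 and informative.)

P[X ≥ 3] ≤ 26/33 ≈ 0.78788.


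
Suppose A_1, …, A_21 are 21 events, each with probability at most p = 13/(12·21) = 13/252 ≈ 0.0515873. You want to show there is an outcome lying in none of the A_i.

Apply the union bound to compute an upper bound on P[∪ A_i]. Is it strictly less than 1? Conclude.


Union bound: P[∪_{i=1}^{21} A_i] ≤ Σ_i P[A_i] ≤ 21·p = 21·(13/252) = 13/12.
Numerically: 13/12 ≈ 1.0833333.
Is 13/12 < 1? NO.
Since the bound 13/12 is ≥ 1, the union bound is uninformative here; it does NOT by itself certify existence.

21·p = 13/12 ≈ 1.0833333; existence NOT certified by the union bound.


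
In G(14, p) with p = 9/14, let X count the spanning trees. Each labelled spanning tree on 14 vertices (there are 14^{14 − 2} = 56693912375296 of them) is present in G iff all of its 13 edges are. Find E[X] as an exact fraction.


K_14 has 14^{14 − 2} = 56693912375296 labelled spanning trees.
For each such spanning tree H, let X_H = 1 if all 13 edges of H are present in G. Then P[X_H = 1] = p^{13} = (9/14)^{13} = 2541865828329/793714773254144.
By linearity: E[X] = Σ_H E[X_H] = 56693912375296 · p^{13} = 56693912375296 · 2541865828329/793714773254144 = 2541865828329/14.
Numerically: E[X] ≈ 1.816e+11.

E[X] = 56693912375296 · (9/14)^{13} = 2541865828329/14 ≈ 1.816e+11.


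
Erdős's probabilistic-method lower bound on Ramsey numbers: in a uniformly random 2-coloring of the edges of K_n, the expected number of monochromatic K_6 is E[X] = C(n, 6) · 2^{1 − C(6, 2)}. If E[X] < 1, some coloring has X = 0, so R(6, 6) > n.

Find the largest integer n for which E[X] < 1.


We need C(n, 6) · 2^{1 − 15} < 1, i.e. C(n, 6) < 2^{15 − 1} = 16384.
Check values of n near the boundary:
  n = 12: C(12, 6) = 924; 924 < 16384? YES
  n = 13: C(13, 6) = 1716; 1716 < 16384? YES
  n = 14: C(14, 6) = 3003; 3003 < 16384? YES
  n = 15: C(15, 6) = 5005; 5005 < 16384? YES
  n = 16: C(16, 6) = 8008; 8008 < 16384? YES
  n = 17: C(17, 6) = 12376; 12376 < 16384? YES
  n = 18: C(18, 6) = 18564; 18564 < 16384? NO
  n = 19: C(19, 6) = 27132; 27132 < 16384? NO
The largest n with C(n, 6) < 16384 is n = 17 (where E[X] = 1547/2048 ≈ 0.7553711). Hence R(6, 6) > 17, i.e. R(6, 6) ≥ 18.

Largest n = 17; hence R(6, 6) > 17.


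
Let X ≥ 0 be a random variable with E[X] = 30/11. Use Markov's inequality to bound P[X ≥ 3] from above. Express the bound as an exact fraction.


μ = E[X] = 30/11, a = 3.
Markov: P[X ≥ 3] ≤ μ/a = (30/11)/3 = 10/11.
Numerically: ≈ 0.90909.
(Since a = 3 > μ = 2.72727, the bound 10/11 is < 1 and informative.)

P[X ≥ 3] ≤ 10/11 ≈ 0.90909.


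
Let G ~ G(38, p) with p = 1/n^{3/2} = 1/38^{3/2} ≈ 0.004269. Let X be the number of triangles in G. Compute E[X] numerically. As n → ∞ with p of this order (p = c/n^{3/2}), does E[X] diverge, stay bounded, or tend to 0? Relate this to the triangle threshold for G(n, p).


Number of potential triangles: C(38, 3) = 8436.
Each occurs with probability p³ ≈ (0.004269)³ ≈ 7.7798964e-08.
By linearity: E[X] = C(38, 3)·p³ ≈ 8436 · 7.7798964e-08 ≈ 0.00066.
Since α = 3/2 > 1, p = c/n^{3/2} = o(1/n) is below the triangle threshold p ~ 1/n. Asymptotically E[X] ~ (c³/6)·n^{3(1−α)} = (1³/6)·n^{-1.5} → 0, so by Markov's inequality G has no triangles w.h.p.

E[X] ≈ 0.00066; in regime p = Θ(1/n^{3/2}) E[X] tends to 0 (below the triangle threshold p ~ 1/n).


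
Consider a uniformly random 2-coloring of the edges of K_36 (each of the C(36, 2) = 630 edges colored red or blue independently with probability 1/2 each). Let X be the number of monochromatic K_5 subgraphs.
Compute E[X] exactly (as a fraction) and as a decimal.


Let X = Σ_S X_S over the C(36, 5) = 376992 subsets S of size 5, where X_S = 1 if the K_5 on S is monochromatic.
For a fixed S, the K_5 on S has C(5, 2) = 10 edges. P[all 10 edges red] = (1/2)^10, and likewise for blue, so P[monochromatic] = 2·(1/2)^10 = 2^{1 − 10} = 1/512.
By linearity of expectation: E[X] = C(36, 5) · 2^{1 − 10} = 376992 · 1/512 = 11781/16.
Numerically: E[X] ≈ 736.312500.

E[X] = C(36,5)·2^(1−C(5,2)) = 11781/16 ≈ 736.312500.


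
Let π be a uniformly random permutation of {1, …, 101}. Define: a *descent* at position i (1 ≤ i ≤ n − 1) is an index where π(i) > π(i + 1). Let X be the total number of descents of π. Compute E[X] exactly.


Write X = Σ X_I over i = 1, …, 100, with X_I the indicator of one descent.
There are 100 indicators.
For each fixed i, the pair (π(i), π(i+1)) is a uniformly random ordered pair of distinct values from {1, …, 101}; by symmetry P[π(i) > π(i+1)] = 1/2.
By linearity: E[X] = 100 · (1/2) = (101 − 1) · (1/2) = 50 ≈ 50.000.

E[X] = 50 = 50.000.


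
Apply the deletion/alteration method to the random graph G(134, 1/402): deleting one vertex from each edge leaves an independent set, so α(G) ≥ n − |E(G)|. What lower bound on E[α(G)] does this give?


E[|E(G)|] = C(134, 2)·p = 8911 · (1/402) = 133/6.
E[α(G)] ≥ n − E[|E(G)|] = 134 − 133/6 = 671/6.
Numerically: ≈ 111.833.
(This is only a lower bound; the true E[α(G)] may be larger.)

E[α(G)] ≥ 671/6 ≈ 111.833.


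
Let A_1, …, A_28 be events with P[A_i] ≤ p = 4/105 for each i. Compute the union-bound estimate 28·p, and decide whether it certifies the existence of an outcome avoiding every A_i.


Union bound: P[∪_{i=1}^{28} A_i] ≤ Σ_i P[A_i] ≤ 28·p = 28·(4/105) = 16/15.
Numerically: 16/15 ≈ 1.066667.
Is 16/15 < 1? NO.
Since the bound 16/15 is ≥ 1, the union bound is uninformative here; it does NOT by itself certify existence.

28·p = 16/15 ≈ 1.066667; existence NOT certified by the union bound.


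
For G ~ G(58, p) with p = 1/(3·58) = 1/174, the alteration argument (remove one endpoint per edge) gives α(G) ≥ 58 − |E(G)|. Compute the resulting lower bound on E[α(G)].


E[|E(G)|] = C(58, 2)·p = 1653 · (1/174) = 19/2.
E[α(G)] ≥ n − E[|E(G)|] = 58 − 19/2 = 97/2.
Numerically: ≈ 48.500.
(This is only a lower bound; the true E[α(G)] may be larger.)

E[α(G)] ≥ 97/2 ≈ 48.500.


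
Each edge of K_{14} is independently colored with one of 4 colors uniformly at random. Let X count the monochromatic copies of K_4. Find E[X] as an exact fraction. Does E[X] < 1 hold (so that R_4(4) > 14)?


E[X] = C(14, 4) · 4^{1 − 6} = 1001 · 4^{−5} = 1001/1024.
As a reduced fraction: E[X] = 1001/1024 ≈ 0.97754.
Is E[X] < 1? YES.
Since E[X] < 1, there exists a 4-coloring of K_{14} with no monochromatic K_4; hence R_4(4) > 14.

E[X] = 1001/1024 ≈ 0.97754; E[X] < 1, so R_4(4) > 14.


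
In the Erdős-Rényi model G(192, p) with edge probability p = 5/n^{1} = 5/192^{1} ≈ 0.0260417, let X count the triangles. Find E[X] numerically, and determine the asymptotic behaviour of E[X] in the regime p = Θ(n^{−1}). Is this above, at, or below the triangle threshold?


Number of potential triangles: C(192, 3) = 1161280.
Each occurs with probability p³ ≈ (0.0260417)³ ≈ 1.76606355e-05.
By linearity: E[X] = C(192, 3)·p³ ≈ 1161280 · 1.76606355e-05 ≈ 20.508943.
Here α = 1, so p = 5/n is exactly at the triangle threshold p ~ 1/n. Asymptotically E[X] → c³/6 = 5³/6 = 125/6 ≈ 20.833333, a bounded constant. In this regime the triangle count is asymptotically Poisson(c³/6).

E[X] ≈ 20.508943; in regime p = Θ(1/n^{1}) E[X] stays bounded (at the triangle threshold p ~ 1/n).


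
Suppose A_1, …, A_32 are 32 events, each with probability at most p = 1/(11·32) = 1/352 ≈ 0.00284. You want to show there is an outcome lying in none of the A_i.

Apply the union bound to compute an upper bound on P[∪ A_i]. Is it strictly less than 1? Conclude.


Union bound: P[∪_{i=1}^{32} A_i] ≤ Σ_i P[A_i] ≤ 32·p = 32·(1/352) = 1/11.
Numerically: 1/11 ≈ 0.09091.
Is 1/11 < 1? YES.
Since P[∪ A_i] ≤ 1/11 < 1, the complement has P[∩ A_i^c] ≥ 1 − 1/11 = 10/11 > 0, so some outcome avoids every A_i.

32·p = 1/11 ≈ 0.09091; existence CERTIFIED by the union bound.


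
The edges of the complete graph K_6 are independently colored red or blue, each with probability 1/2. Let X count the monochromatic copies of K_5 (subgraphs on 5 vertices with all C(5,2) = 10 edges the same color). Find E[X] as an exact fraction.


Let X = Σ_S X_S over the C(6, 5) = 6 subsets S of size 5, where X_S = 1 if the K_5 on S is monochromatic.
For a fixed S, the K_5 on S has C(5, 2) = 10 edges. P[all 10 edges red] = (1/2)^10, and likewise for blue, so P[monochromatic] = 2·(1/2)^10 = 2^{1 − 10} = 1/512.
By linearity: E[X] = C(6, 5) · 2^{1 − 10} = 6 · 1/512 = 3/256.
Numerically: E[X] ≈ 0.011719.

E[X] = C(6,5)·2^(1−C(5,2)) = 3/256 ≈ 0.011719.


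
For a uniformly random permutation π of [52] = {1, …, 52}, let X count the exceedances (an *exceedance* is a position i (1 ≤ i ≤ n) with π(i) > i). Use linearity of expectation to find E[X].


Write X = Σ_{i=1}^{52} X_i, where X_i = 1_{π(i) > i}.
For each fixed i, π(i) is uniform over {1, …, 52} (marginal of a uniform permutation), so P[π(i) > i] = (n − i)/n. Summing: Σ_{i=1}^{52} (n − i)/n = (0 + 1 + … + 51)/52 = 52(52 − 1)/(2·52) = (52 − 1)/2.
Hence E[X] = Σ_{i=1}^{52} (52 − i)/52 = 51/2 ≈ 25.500000.

E[X] = 51/2 = 25.500000.


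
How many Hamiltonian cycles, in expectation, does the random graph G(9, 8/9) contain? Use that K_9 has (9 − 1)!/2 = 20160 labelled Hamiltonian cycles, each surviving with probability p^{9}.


K_9 has (9 − 1)!/2 = 20160 labelled Hamiltonian cycles.
For each such Hamiltonian cycle H, let X_H = 1 if all 9 edges of H are present in G. Then P[X_H = 1] = p^{9} = (8/9)^{9} = 134217728/387420489.
Summing the indicators: E[X] = Σ_H E[X_H] = 20160 · p^{9} = 20160 · 134217728/387420489 = 300647710720/43046721.
Numerically: E[X] ≈ 6984.

E[X] = 20160 · (8/9)^{9} = 300647710720/43046721 ≈ 6984.


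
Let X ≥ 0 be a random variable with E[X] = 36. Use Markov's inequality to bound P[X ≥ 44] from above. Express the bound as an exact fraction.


μ = E[X] = 36, a = 44.
Markov: P[X ≥ 44] ≤ μ/a = (36)/44 = 9/11.
Numerically: ≈ 0.818.
(Since a = 44 > μ = 36.000, the bound 9/11 is < 1 and informative.)

P[X ≥ 44] ≤ 9/11 ≈ 0.818.


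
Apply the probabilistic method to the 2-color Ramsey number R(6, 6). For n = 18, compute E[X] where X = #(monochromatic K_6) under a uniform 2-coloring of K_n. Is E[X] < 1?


E[X] = C(18, 6) · 2^{1 − 15} = 18564 · 2^{−14} = 18564/16384.
As a reduced fraction: E[X] = 4641/4096 ≈ 1.133.
Is E[X] < 1? NO.
Since E[X] ≥ 1, the first-moment bound is inconclusive at n = 18; it does NOT by itself certify R(6, 6) > 18.

E[X] = 4641/4096 ≈ 1.133; E[X] ≥ 1; first-moment method inconclusive here.


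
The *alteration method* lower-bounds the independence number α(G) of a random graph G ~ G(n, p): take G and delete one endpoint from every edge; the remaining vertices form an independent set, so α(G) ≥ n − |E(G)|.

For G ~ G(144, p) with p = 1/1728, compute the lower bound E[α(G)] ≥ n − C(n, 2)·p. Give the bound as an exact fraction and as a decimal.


E[|E(G)|] = C(144, 2)·p = 10296 · (1/1728) = 143/24.
E[α(G)] ≥ n − E[|E(G)|] = 144 − 143/24 = 3313/24.
Numerically: ≈ 138.04167.
(This is only a lower bound; the true E[α(G)] may be larger.)

E[α(G)] ≥ 3313/24 ≈ 138.04167.


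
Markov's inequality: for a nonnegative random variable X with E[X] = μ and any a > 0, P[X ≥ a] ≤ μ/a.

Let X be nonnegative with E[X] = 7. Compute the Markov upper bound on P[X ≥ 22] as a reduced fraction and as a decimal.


μ = E[X] = 7, a = 22.
Markov: P[X ≥ 22] ≤ μ/a = (7)/22 = 7/22.
Numerically: ≈ 0.318182.
(Since a = 22 > μ = 7.000000, the bound 7/22 is < 1 and informative.)

P[X ≥ 22] ≤ 7/22 ≈ 0.318182.


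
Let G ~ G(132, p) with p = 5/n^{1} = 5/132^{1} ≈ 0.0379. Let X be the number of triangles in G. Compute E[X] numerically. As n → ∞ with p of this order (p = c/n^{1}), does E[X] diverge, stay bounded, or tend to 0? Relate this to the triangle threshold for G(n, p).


Number of potential triangles: C(132, 3) = 374660.
Each occurs with probability p³ ≈ (0.0379)³ ≈ 5.43486e-05.
By linearity: E[X] = C(132, 3)·p³ ≈ 374660 · 5.43486e-05 ≈ 20.362.
Here α = 1, so p = 5/n is exactly at the triangle threshold p ~ 1/n. Asymptotically E[X] → c³/6 = 5³/6 = 125/6 ≈ 20.833, a bounded constant. In this regime the triangle count is asymptotically Poisson(c³/6).

E[X] ≈ 20.362; in regime p = Θ(1/n^{1}) E[X] stays bounded (at the triangle threshold p ~ 1/n).


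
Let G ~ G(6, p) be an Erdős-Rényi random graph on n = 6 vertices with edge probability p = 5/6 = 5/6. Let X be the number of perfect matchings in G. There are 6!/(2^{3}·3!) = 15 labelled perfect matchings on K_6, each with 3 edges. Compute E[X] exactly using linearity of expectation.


K_6 has 6!/(2^{3}·3!) = 15 labelled perfect matchings.
For each such perfect matching H, let X_H = 1 if all 3 edges of H are present in G. Then P[X_H = 1] = p^{3} = (5/6)^{3} = 125/216.
Summing the indicators: E[X] = Σ_H E[X_H] = 15 · p^{3} = 15 · 125/216 = 625/72.
Numerically: E[X] ≈ 8.6806.

E[X] = 15 · (5/6)^{3} = 625/72 ≈ 8.6806.


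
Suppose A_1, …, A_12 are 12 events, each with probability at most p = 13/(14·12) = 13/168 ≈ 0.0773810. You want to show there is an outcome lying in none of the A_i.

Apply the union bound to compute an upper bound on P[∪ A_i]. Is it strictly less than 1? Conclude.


Union bound: P[∪_{i=1}^{12} A_i] ≤ Σ_i P[A_i] ≤ 12·p = 12·(13/168) = 13/14.
Numerically: 13/14 ≈ 0.9285714.
Is 13/14 < 1? YES.
Since P[∪ A_i] ≤ 13/14 < 1, the complement has P[∩ A_i^c] ≥ 1 − 13/14 = 1/14 > 0, so some outcome avoids every A_i.

12·p = 13/14 ≈ 0.9285714; existence CERTIFIED by the union bound.


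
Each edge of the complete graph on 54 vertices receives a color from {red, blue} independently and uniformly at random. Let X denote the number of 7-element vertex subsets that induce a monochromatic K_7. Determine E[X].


Let X = Σ_S X_S over the C(54, 7) = 177100560 subsets S of size 7, where X_S = 1 if the K_7 on S is monochromatic.
For a fixed S, the K_7 on S has C(7, 2) = 21 edges. P[all 21 edges red] = (1/2)^21, and likewise for blue, so P[monochromatic] = 2·(1/2)^21 = 2^{1 − 21} = 1/1048576.
By linearity: E[X] = C(54, 7) · 2^{1 − 21} = 177100560 · 1/1048576 = 11068785/65536.
Numerically: E[X] ≈ 168.89626.

E[X] = C(54,7)·2^(1−C(7,2)) = 11068785/65536 ≈ 168.89626.


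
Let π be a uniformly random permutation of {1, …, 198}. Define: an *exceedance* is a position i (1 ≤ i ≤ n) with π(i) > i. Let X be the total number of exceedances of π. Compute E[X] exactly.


Write X = Σ_{i=1}^{198} X_i, where X_i = 1_{π(i) > i}.
For each fixed i, π(i) is uniform over {1, …, 198} (marginal of a uniform permutation), so P[π(i) > i] = (n − i)/n. Summing: Σ_{i=1}^{198} (n − i)/n = (0 + 1 + … + 197)/198 = 198(198 − 1)/(2·198) = (198 − 1)/2.
Hence E[X] = Σ_{i=1}^{198} (198 − i)/198 = 197/2 ≈ 98.500000.

E[X] = 197/2 = 98.500000.


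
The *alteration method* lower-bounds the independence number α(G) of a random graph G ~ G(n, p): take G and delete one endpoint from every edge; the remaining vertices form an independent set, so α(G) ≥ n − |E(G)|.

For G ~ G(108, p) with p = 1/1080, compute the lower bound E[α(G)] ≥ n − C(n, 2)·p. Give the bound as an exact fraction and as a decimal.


E[|E(G)|] = C(108, 2)·p = 5778 · (1/1080) = 107/20.
E[α(G)] ≥ n − E[|E(G)|] = 108 − 107/20 = 2053/20.
Numerically: ≈ 102.650.
(This is only a lower bound; the true E[α(G)] may be larger.)

E[α(G)] ≥ 2053/20 ≈ 102.650.


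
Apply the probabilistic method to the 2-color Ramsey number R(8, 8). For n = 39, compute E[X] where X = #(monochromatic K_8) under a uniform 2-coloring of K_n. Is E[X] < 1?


E[X] = C(39, 8) · 2^{1 − 28} = 61523748 · 2^{−27} = 61523748/134217728.
As a reduced fraction: E[X] = 15380937/33554432 ≈ 0.4584.
Is E[X] < 1? YES.
Since E[X] < 1, there exists a 2-coloring of K_{39} with no monochromatic K_8; hence R(8, 8) > 39.

E[X] = 15380937/33554432 ≈ 0.4584; E[X] < 1, so R(8, 8) > 39.


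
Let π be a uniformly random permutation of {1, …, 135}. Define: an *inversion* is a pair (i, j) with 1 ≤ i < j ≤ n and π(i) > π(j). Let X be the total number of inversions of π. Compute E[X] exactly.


Write X = Σ X_I over the C(135, 2) = 9045 pairs i < j, with X_I the indicator of one inversion.
There are 9045 indicators.
For each fixed pair i < j, the values π(i) and π(j) are two distinct elements of {1, …, 135} in uniformly random order; by symmetry P[π(i) > π(j)] = 1/2.
By linearity: E[X] = 9045 · (1/2) = C(135, 2) · (1/2) = 9045/2 = 9045/2 ≈ 4522.500.

E[X] = 9045/2 = 4522.500.


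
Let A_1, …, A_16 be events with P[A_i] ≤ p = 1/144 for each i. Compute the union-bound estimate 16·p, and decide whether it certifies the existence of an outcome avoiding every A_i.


Union bound: P[∪_{i=1}^{16} A_i] ≤ Σ_i P[A_i] ≤ 16·p = 16·(1/144) = 1/9.
Numerically: 1/9 ≈ 0.1111.
Is 1/9 < 1? YES.
Since P[∪ A_i] ≤ 1/9 < 1, the complement has P[∩ A_i^c] ≥ 1 − 1/9 = 8/9 > 0, so some outcome avoids every A_i.

16·p = 1/9 ≈ 0.1111; existence CERTIFIED by the union bound.


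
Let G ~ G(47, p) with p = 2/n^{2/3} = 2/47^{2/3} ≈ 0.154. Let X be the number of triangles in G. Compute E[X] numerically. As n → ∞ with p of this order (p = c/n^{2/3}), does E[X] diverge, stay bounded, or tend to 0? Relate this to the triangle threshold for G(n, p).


Number of potential triangles: C(47, 3) = 16215.
Each occurs with probability p³ ≈ (0.154)³ ≈ 3.62155e-03.
By linearity: E[X] = C(47, 3)·p³ ≈ 16215 · 3.62155e-03 ≈ 58.723.
Since α = 2/3 < 1, p = c/n^{2/3} ≫ 1/n is above the triangle threshold p ~ 1/n. Asymptotically E[X] ~ (c³/6)·n^{3(1−α)} = (2³/6)·n^{1} → ∞; triangles are abundant w.h.p.

E[X] ≈ 58.723; in regime p = Θ(1/n^{2/3}) E[X] diverges (above the triangle threshold p ~ 1/n).


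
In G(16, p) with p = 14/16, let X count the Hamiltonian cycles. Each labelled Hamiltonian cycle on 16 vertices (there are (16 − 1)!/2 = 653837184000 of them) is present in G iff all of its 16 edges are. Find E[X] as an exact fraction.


K_16 has (16 − 1)!/2 = 653837184000 labelled Hamiltonian cycles.
For each such Hamiltonian cycle H, let X_H = 1 if all 16 edges of H are present in G. Then P[X_H = 1] = p^{16} = (7/8)^{16} = 33232930569601/281474976710656.
Summing the indicators: E[X] = Σ_H E[X_H] = 653837184000 · p^{16} = 653837184000 · 33232930569601/281474976710656 = 21219654042671322112875/274877906944.
Numerically: E[X] ≈ 7.72e+10.

E[X] = 653837184000 · (7/8)^{16} = 21219654042671322112875/274877906944 ≈ 7.72e+10.


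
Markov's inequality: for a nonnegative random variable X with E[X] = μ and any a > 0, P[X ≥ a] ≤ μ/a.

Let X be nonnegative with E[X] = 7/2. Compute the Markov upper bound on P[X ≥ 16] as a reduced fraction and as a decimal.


μ = E[X] = 7/2, a = 16.
Markov: P[X ≥ 16] ≤ μ/a = (7/2)/16 = 7/32.
Numerically: ≈ 0.219.
(Since a = 16 > μ = 3.500, the bound 7/32 is < 1 and informative.)

P[X ≥ 16] ≤ 7/32 ≈ 0.219.


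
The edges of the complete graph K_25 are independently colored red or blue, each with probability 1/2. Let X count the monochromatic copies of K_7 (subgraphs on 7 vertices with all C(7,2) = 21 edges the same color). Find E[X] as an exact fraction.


Let X = Σ_S X_S over the C(25, 7) = 480700 subsets S of size 7, where X_S = 1 if the K_7 on S is monochromatic.
For a fixed S, the K_7 on S has C(7, 2) = 21 edges. P[all 21 edges red] = (1/2)^21, and likewise for blue, so P[monochromatic] = 2·(1/2)^21 = 2^{1 − 21} = 1/1048576.
By linearity of expectation: E[X] = C(25, 7) · 2^{1 − 21} = 480700 · 1/1048576 = 120175/262144.
Numerically: E[X] ≈ 0.458.

E[X] = C(25,7)·2^(1−C(7,2)) = 120175/262144 ≈ 0.458.


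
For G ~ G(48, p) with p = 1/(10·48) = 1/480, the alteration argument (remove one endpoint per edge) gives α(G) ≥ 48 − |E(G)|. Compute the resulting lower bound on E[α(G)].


E[|E(G)|] = C(48, 2)·p = 1128 · (1/480) = 47/20.
E[α(G)] ≥ n − E[|E(G)|] = 48 − 47/20 = 913/20.
Numerically: ≈ 45.650000.
(This is only a lower bound; the true E[α(G)] may be larger.)

E[α(G)] ≥ 913/20 ≈ 45.650000.


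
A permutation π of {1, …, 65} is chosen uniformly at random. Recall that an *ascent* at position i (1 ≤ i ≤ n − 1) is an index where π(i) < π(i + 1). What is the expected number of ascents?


Write X = Σ X_I over i = 1, …, 64, with X_I the indicator of one ascent.
There are 64 indicators.
For each fixed i, the pair (π(i), π(i+1)) is a uniformly random ordered pair of distinct values from {1, …, 65}; by symmetry P[π(i) < π(i+1)] = 1/2.
By linearity: E[X] = 64 · (1/2) = (65 − 1) · (1/2) = 32 ≈ 32.00000.

E[X] = 32 = 32.00000.


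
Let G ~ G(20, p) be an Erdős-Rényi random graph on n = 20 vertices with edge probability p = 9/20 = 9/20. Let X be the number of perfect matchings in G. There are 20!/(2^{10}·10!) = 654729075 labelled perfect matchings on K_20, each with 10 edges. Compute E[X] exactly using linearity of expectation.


K_20 has 20!/(2^{10}·10!) = 654729075 labelled perfect matchings.
For each such perfect matching H, let X_H = 1 if all 10 edges of H are present in G. Then P[X_H = 1] = p^{10} = (9/20)^{10} = 3486784401/10240000000000.
Summing the indicators: E[X] = Σ_H E[X_H] = 654729075 · p^{10} = 654729075 · 3486784401/10240000000000 = 91315965023646363/409600000000.
Numerically: E[X] ≈ 222939.

E[X] = 654729075 · (9/20)^{10} = 91315965023646363/409600000000 ≈ 222939.


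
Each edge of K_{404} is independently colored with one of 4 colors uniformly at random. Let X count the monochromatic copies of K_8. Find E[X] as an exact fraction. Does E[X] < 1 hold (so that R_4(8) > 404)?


E[X] = C(404, 8) · 4^{1 − 28} = 16415071523485570 · 4^{−27} = 16415071523485570/18014398509481984.
As a reduced fraction: E[X] = 8207535761742785/9007199254740992 ≈ 0.9112.
Is E[X] < 1? YES.
Since E[X] < 1, there exists a 4-coloring of K_{404} with no monochromatic K_8; hence R_4(8) > 404.

E[X] = 8207535761742785/9007199254740992 ≈ 0.9112; E[X] < 1, so R_4(8) > 404.


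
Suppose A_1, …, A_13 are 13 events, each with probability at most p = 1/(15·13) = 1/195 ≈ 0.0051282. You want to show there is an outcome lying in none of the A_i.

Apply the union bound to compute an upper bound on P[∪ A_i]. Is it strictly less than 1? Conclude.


Union bound: P[∪_{i=1}^{13} A_i] ≤ Σ_i P[A_i] ≤ 13·p = 13·(1/195) = 1/15.
Numerically: 1/15 ≈ 0.0666667.
Is 1/15 < 1? YES.
Since P[∪ A_i] ≤ 1/15 < 1, the complement has P[∩ A_i^c] ≥ 1 − 1/15 = 14/15 > 0, so some outcome avoids every A_i.

13·p = 1/15 ≈ 0.0666667; existence CERTIFIED by the union bound.


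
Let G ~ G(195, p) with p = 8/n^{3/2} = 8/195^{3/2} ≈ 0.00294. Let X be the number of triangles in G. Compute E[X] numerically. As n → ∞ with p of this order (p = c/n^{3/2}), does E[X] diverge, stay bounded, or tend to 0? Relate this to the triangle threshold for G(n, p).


Number of potential triangles: C(195, 3) = 1216865.
Each occurs with probability p³ ≈ (0.00294)³ ≈ 2.53580e-08.
By linearity: E[X] = C(195, 3)·p³ ≈ 1216865 · 2.53580e-08 ≈ 0.031.
Since α = 3/2 > 1, p = c/n^{3/2} = o(1/n) is below the triangle threshold p ~ 1/n. Asymptotically E[X] ~ (c³/6)·n^{3(1−α)} = (8³/6)·n^{-1.5} → 0, so by Markov's inequality G has no triangles w.h.p.

E[X] ≈ 0.031; in regime p = Θ(1/n^{3/2}) E[X] tends to 0 (below the triangle threshold p ~ 1/n).


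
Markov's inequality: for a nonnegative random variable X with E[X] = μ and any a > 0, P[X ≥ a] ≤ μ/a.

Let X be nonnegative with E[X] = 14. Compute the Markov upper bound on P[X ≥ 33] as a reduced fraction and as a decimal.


μ = E[X] = 14, a = 33.
Markov: P[X ≥ 33] ≤ μ/a = (14)/33 = 14/33.
Numerically: ≈ 0.424.
(Since a = 33 > μ = 14.000, the bound 14/33 is < 1 and informative.)

P[X ≥ 33] ≤ 14/33 ≈ 0.424.


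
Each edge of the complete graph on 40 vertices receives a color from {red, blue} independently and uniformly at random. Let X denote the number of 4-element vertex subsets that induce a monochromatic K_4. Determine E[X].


Let X = Σ_S X_S over the C(40, 4) = 91390 subsets S of size 4, where X_S = 1 if the K_4 on S is monochromatic.
For a fixed S, the K_4 on S has C(4, 2) = 6 edges. P[all 6 edges red] = (1/2)^6, and likewise for blue, so P[monochromatic] = 2·(1/2)^6 = 2^{1 − 6} = 1/32.
By linearity of expectation: E[X] = C(40, 4) · 2^{1 − 6} = 91390 · 1/32 = 45695/16.
Numerically: E[X] ≈ 2855.937500.

E[X] = C(40,4)·2^(1−C(4,2)) = 45695/16 ≈ 2855.937500.


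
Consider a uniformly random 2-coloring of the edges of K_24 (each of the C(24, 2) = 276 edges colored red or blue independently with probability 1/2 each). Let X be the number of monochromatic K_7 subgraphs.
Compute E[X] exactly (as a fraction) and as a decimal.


Let X = Σ_S X_S over the C(24, 7) = 346104 subsets S of size 7, where X_S = 1 if the K_7 on S is monochromatic.
For a fixed S, the K_7 on S has C(7, 2) = 21 edges. P[all 21 edges red] = (1/2)^21, and likewise for blue, so P[monochromatic] = 2·(1/2)^21 = 2^{1 − 21} = 1/1048576.
Summing: E[X] = C(24, 7) · 2^{1 − 21} = 346104 · 1/1048576 = 43263/131072.
Numerically: E[X] ≈ 0.330.

E[X] = C(24,7)·2^(1−C(7,2)) = 43263/131072 ≈ 0.330.


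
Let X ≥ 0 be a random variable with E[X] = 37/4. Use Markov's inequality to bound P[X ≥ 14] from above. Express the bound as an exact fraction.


μ = E[X] = 37/4, a = 14.
Markov: P[X ≥ 14] ≤ μ/a = (37/4)/14 = 37/56.
Numerically: ≈ 0.660714.
(Since a = 14 > μ = 9.250000, the bound 37/56 is < 1 and informative.)

P[X ≥ 14] ≤ 37/56 ≈ 0.660714.


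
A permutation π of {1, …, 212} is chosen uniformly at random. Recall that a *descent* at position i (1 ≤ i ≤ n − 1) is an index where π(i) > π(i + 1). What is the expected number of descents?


Write X = Σ X_I over i = 1, …, 211, with X_I the indicator of one descent.
There are 211 indicators.
For each fixed i, the pair (π(i), π(i+1)) is a uniformly random ordered pair of distinct values from {1, …, 212}; by symmetry P[π(i) > π(i+1)] = 1/2.
By linearity: E[X] = 211 · (1/2) = (212 − 1) · (1/2) = 211/2 ≈ 105.500.

E[X] = 211/2 = 105.500.


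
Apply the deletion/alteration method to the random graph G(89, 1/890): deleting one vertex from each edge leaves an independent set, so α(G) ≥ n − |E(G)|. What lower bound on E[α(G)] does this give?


E[|E(G)|] = C(89, 2)·p = 3916 · (1/890) = 22/5.
E[α(G)] ≥ n − E[|E(G)|] = 89 − 22/5 = 423/5.
Numerically: ≈ 84.60000.
(This is only a lower bound; the true E[α(G)] may be larger.)

E[α(G)] ≥ 423/5 ≈ 84.60000.


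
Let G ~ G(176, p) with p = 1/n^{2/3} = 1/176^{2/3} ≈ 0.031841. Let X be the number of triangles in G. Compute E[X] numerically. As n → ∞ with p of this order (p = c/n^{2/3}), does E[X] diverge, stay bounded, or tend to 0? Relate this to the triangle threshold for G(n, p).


Number of potential triangles: C(176, 3) = 893200.
Each occurs with probability p³ ≈ (0.031841)³ ≈ 3.2283058e-05.
By linearity: E[X] = C(176, 3)·p³ ≈ 893200 · 3.2283058e-05 ≈ 28.83523.
Since α = 2/3 < 1, p = c/n^{2/3} ≫ 1/n is above the triangle threshold p ~ 1/n. Asymptotically E[X] ~ (c³/6)·n^{3(1−α)} = (1³/6)·n^{1} → ∞; triangles are abundant w.h.p.

E[X] ≈ 28.83523; in regime p = Θ(1/n^{2/3}) E[X] diverges (above the triangle threshold p ~ 1/n).


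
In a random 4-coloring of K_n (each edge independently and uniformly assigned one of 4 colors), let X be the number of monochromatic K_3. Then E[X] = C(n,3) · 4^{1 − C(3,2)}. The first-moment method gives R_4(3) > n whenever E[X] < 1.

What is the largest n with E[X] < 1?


We need C(n, 3) · 4^{1 − 3} < 1, i.e. C(n, 3) < 4^{3 − 1} = 16.
Check values of n near the boundary:
  n = 3: C(3, 3) = 1; 1 < 16? YES
  n = 4: C(4, 3) = 4; 4 < 16? YES
  n = 5: C(5, 3) = 10; 10 < 16? YES
  n = 6: C(6, 3) = 20; 20 < 16? NO
  n = 7: C(7, 3) = 35; 35 < 16? NO
  n = 8: C(8, 3) = 56; 56 < 16? NO
The largest n with C(n, 3) < 16 is n = 5 (where E[X] = 5/8 ≈ 0.6250000). Hence R_4(3) > 5, i.e. R_4(3) ≥ 6.

Largest n = 5; hence R_4(3) > 5.


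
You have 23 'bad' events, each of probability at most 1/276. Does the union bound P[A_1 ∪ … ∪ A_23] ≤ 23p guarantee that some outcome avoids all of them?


Union bound: P[∪_{i=1}^{23} A_i] ≤ Σ_i P[A_i] ≤ 23·p = 23·(1/276) = 1/12.
Numerically: 1/12 ≈ 0.083.
Is 1/12 < 1? YES.
Since P[∪ A_i] ≤ 1/12 < 1, the complement has P[∩ A_i^c] ≥ 1 − 1/12 = 11/12 > 0, so some outcome avoids every A_i.

23·p = 1/12 ≈ 0.083; existence CERTIFIED by the union bound.


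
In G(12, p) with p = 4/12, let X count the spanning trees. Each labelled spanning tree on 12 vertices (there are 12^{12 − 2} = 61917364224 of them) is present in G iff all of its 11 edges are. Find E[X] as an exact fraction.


K_12 has 12^{12 − 2} = 61917364224 labelled spanning trees.
For each such spanning tree H, let X_H = 1 if all 11 edges of H are present in G. Then P[X_H = 1] = p^{11} = (1/3)^{11} = 1/177147.
Summing the indicators: E[X] = Σ_H E[X_H] = 61917364224 · p^{11} = 61917364224 · 1/177147 = 1048576/3.
Numerically: E[X] ≈ 349525.

E[X] = 61917364224 · (1/3)^{11} = 1048576/3 ≈ 349525.


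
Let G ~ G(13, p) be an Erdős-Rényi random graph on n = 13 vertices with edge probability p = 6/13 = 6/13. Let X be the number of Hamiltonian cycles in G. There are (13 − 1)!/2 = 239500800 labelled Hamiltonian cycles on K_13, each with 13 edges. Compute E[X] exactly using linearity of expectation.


K_13 has (13 − 1)!/2 = 239500800 labelled Hamiltonian cycles.
For each such Hamiltonian cycle H, let X_H = 1 if all 13 edges of H are present in G. Then P[X_H = 1] = p^{13} = (6/13)^{13} = 13060694016/302875106592253.
By linearity of expectation: E[X] = Σ_H E[X_H] = 239500800 · p^{13} = 239500800 · 13060694016/302875106592253 = 3128046665387212800/302875106592253.
Numerically: E[X] ≈ 1.03e+04.

E[X] = 239500800 · (6/13)^{13} = 3128046665387212800/302875106592253 ≈ 1.03e+04.


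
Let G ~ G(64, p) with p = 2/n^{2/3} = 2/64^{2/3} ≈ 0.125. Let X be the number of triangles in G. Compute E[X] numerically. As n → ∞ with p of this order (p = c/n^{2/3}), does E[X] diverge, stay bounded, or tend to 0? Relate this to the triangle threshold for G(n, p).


Number of potential triangles: C(64, 3) = 41664.
Each occurs with probability p³ ≈ (0.125)³ ≈ 1.95312500e-03.
By linearity: E[X] = C(64, 3)·p³ ≈ 41664 · 1.95312500e-03 ≈ 81.375000.
Since α = 2/3 < 1, p = c/n^{2/3} ≫ 1/n is above the triangle threshold p ~ 1/n. Asymptotically E[X] ~ (c³/6)·n^{3(1−α)} = (2³/6)·n^{1} → ∞; triangles are abundant w.h.p.

E[X] ≈ 81.375000; in regime p = Θ(1/n^{2/3}) E[X] diverges (above the triangle threshold p ~ 1/n).


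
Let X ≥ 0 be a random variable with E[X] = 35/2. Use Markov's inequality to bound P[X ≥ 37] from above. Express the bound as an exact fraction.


μ = E[X] = 35/2, a = 37.
Markov: P[X ≥ 37] ≤ μ/a = (35/2)/37 = 35/74.
Numerically: ≈ 0.4730.
(Since a = 37 > μ = 17.5000, the bound 35/74 is < 1 and informative.)

P[X ≥ 37] ≤ 35/74 ≈ 0.4730.


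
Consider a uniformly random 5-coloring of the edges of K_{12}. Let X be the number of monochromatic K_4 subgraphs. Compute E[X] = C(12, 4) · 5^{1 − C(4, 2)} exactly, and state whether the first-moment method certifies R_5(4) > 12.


E[X] = C(12, 4) · 5^{1 − 6} = 495 · 5^{−5} = 495/3125.
As a reduced fraction: E[X] = 99/625 ≈ 0.1584000.
Is E[X] < 1? YES.
Since E[X] < 1, there exists a 5-coloring of K_{12} with no monochromatic K_4; hence R_5(4) > 12.

E[X] = 99/625 ≈ 0.1584000; E[X] < 1, so R_5(4) > 12.


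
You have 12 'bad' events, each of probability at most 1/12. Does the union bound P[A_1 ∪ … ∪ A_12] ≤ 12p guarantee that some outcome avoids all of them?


Union bound: P[∪_{i=1}^{12} A_i] ≤ Σ_i P[A_i] ≤ 12·p = 12·(1/12) = 1.
Numerically: 1 ≈ 1.0000000.
Is 1 < 1? NO.
Since the bound 1 is ≥ 1, the union bound is uninformative here; it does NOT by itself certify existence.

12·p = 1 ≈ 1.0000000; existence NOT certified by the union bound.


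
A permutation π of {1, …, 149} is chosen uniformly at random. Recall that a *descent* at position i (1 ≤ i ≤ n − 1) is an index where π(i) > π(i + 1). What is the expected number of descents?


Write X = Σ X_I over i = 1, …, 148, with X_I the indicator of one descent.
There are 148 indicators.
For each fixed i, the pair (π(i), π(i+1)) is a uniformly random ordered pair of distinct values from {1, …, 149}; by symmetry P[π(i) > π(i+1)] = 1/2.
By linearity: E[X] = 148 · (1/2) = (149 − 1) · (1/2) = 74 ≈ 74.00000.

E[X] = 74 = 74.00000.
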